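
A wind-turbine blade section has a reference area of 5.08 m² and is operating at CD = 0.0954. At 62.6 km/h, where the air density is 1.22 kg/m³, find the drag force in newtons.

D = 89.4 N

Convert speed: v = 62.6 km/h ÷ 3.6 = 17.39 m/s.
Dynamic pressure q = ½ρv² = ½ × 1.22 × 17.39² = 184.4 Pa.
D = q·S·CD = 184.4 × 5.08 × 0.0954 = 89.4 N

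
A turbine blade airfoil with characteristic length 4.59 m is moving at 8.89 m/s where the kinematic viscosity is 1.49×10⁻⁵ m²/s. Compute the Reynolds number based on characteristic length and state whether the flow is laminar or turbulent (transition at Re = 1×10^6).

Re = 2.74×10^6 (turbulent)

Re = v·c/ν = 8.89 × 4.59 / (1.49×10⁻⁵) = 2.74×10^6
Since 2.74×10^6 > 1×10^6, the flow is turbulent.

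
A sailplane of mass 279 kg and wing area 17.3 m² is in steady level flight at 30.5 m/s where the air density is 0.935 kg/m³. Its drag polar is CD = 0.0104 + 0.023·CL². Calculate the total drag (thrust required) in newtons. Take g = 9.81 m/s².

D = 101 N

In steady level flight, lift balances weight: W = mg = 279 × 9.81 = 2737 N.
q = ½ρv² = ½ × 0.935 × 30.5² = 434.9 Pa.
CL = W/(q·S) = 2737 / (434.9 × 17.3) = 0.3638.
CD = 0.0104 + 0.023 × 0.3638² = 0.01344.
D = q·S·CD = 434.9 × 17.3 × 0.01344 = 101.1 N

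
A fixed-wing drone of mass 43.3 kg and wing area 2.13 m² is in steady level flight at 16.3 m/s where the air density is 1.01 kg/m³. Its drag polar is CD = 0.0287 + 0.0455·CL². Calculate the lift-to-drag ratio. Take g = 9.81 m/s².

In steady level flight, lift balances weight: W = mg = 43.3 × 9.81 = 424.77 N.
q = ½ρv² = ½ × 1.01 × 16.3² = 134.2 Pa.
CL = W/(q·S) = 424.77 / (134.2 × 2.13) = 1.486.
CD = 0.0287 + 0.0455 × 1.486² = 0.1292.
L/D = CL/CD = 1.486 / 0.1292 = 11.5

L/D = 11.5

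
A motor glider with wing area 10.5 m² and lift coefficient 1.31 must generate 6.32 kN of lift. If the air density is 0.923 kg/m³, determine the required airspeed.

L = ½ρv²S·CL ⇒ v = √(2L/(ρ·S·CL))
v = √(2 × 6320 / (0.923 × 10.5 × 1.31)) = √995.6 = 31.6 m/s

v = 31.6 m/s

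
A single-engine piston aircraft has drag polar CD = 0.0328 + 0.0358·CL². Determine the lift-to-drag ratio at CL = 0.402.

L/D = 10.4

CD = 0.0328 + 0.0358 × 0.402² = 0.03859
L/D = CL/CD = 0.402 / 0.03859 = 10.4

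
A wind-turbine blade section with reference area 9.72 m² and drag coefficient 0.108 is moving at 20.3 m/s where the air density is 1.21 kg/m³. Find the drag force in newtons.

D = 262 N

Dynamic pressure q = ½ρv² = ½ × 1.21 × 20.3² = 249.3 Pa.
D = q·S·CD = 249.3 × 9.72 × 0.108 = 262 N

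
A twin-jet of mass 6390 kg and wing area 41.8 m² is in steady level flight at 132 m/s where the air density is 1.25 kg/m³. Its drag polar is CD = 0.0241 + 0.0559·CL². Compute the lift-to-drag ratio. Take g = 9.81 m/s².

Level flight ⇒ L = W = m·g = 6390 × 9.81 = 62686 N.
q = ½ρv² = ½ × 1.25 × 132² = 10890 Pa.
CL = 2W/(ρv²S) = 2×62686/(1.25×132²×41.8) = 0.1377.
CD = 0.0241 + 0.0559 × 0.1377² = 0.02516.
L/D = CL/CD = 0.1377 / 0.02516 = 5.47

L/D = 5.47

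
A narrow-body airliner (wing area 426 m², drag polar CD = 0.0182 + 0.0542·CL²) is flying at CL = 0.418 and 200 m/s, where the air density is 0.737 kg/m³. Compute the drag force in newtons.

D = 1.74×10^5 N

CD = 0.0182 + 0.0542 × 0.418² = 0.02767
D = ½ρv²S·CD = ½ × 0.737 × 200² × 426 × 0.02767 = 1.74×10^5 N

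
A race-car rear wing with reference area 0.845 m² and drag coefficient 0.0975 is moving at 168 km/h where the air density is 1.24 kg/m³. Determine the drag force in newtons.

D = 111 N

Convert speed: v = 168 km/h ÷ 3.6 = 46.67 m/s.
D = ½ρv²S·CD = ½ × 1.24 × 46.67² × 0.845 × 0.0975 = 111 N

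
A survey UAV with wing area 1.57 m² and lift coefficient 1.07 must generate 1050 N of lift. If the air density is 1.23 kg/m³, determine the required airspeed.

v = 31.9 m/s

L = ½ρv²S·CL ⇒ v = √(2L/(ρ·S·CL))
v = √(2 × 1050 / (1.23 × 1.57 × 1.07)) = √1016 = 31.9 m/s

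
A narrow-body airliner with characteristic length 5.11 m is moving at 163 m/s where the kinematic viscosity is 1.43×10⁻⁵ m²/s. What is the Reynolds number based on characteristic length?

Re = v·c/ν = 163 × 5.11 / (1.43×10⁻⁵) = 5.82×10^7

Re = 5.82×10^7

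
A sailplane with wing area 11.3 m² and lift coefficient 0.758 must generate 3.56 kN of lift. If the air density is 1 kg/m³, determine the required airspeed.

v = 28.8 m/s

L = ½ρv²S·CL ⇒ v = √(2L/(ρ·S·CL))
v = √(2 × 3560 / (1 × 11.3 × 0.758)) = √831.3 = 28.8 m/s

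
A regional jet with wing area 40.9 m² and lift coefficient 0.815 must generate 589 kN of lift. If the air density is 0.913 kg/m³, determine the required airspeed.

L = ½ρv²S·CL ⇒ v = √(2L/(ρ·S·CL))
v = √(2 × 5.89×10^5 / (0.913 × 40.9 × 0.815)) = √38710 = 197 m/s

v = 197 m/s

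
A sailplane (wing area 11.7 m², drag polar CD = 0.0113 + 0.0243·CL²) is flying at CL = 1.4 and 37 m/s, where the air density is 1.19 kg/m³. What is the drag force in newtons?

D = 562 N

CD = 0.0113 + 0.0243 × 1.4² = 0.05893
D = ½ρv²S·CD = ½ × 1.19 × 37² × 11.7 × 0.05893 = 562 N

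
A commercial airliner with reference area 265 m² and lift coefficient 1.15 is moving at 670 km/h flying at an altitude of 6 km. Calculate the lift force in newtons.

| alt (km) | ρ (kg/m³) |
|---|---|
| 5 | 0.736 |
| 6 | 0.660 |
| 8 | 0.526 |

At 6 km, from the table: ρ = 0.660 kg/m³.
Convert speed: v = 670 km/h ÷ 3.6 = 186.1 m/s.
L = ½ρv²S·CL = ½ × 0.66 × 186.1² × 265 × 1.15 = 3.48×10^6 N ≈ 3480 kN

L = 3.48×10^6 N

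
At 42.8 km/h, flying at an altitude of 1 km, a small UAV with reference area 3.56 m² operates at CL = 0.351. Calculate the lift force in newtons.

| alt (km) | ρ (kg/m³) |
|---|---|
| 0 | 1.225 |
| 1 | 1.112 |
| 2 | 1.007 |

L = 98.2 N

At 1 km, from the table: ρ = 1.112 kg/m³.
Convert speed: v = 42.8 km/h ÷ 3.6 = 11.89 m/s.
Dynamic pressure q = ½ρv² = ½ × 1.112 × 11.89² = 78.59 Pa.
L = q·S·CL = 78.59 × 3.56 × 0.351 = 98.2 N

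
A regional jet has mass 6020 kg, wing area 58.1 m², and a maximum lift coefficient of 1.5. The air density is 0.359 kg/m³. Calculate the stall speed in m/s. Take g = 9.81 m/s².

V_stall = 61.4 m/s

At stall, lift equals weight: L = W = m·g = 6020 × 9.81 = 59060 N.
From L = ½ρV²S·CL,max = W: V_stall = √(2W/(ρSCL,max)) = √(2·59060/(0.359·58.1·1.5))
V_stall = √3775 = 61.4 m/s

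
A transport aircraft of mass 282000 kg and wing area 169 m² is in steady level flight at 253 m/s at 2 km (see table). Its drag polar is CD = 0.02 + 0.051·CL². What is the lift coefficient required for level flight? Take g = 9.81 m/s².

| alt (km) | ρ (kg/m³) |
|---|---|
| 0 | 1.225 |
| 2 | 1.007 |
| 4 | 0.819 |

At 2 km, from the table: ρ = 1.007 kg/m³.
Weight W = mg = 282000 × 9.81 = 2.7664×10^6 N; in level flight L = W.
q = ½ρv² = ½ × 1.007 × 253² = 32230 Pa.
CL = 2W/(ρv²S) = 2×2.7664×10^6/(1.007×253²×169) = 0.5079.

CL = 0.508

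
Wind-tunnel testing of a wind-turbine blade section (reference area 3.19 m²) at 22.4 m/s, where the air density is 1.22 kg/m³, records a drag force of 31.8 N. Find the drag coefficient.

CD = 0.0326

From D = ½ρv²S·CD, rearranging gives CD = 2D/(ρv²S).
CD = 2 × 31.8 / (1.22 × 22.4² × 3.19) = 0.0326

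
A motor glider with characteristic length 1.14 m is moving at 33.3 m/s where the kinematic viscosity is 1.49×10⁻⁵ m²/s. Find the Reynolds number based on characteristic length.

Re = v·c/ν = 33.3 × 1.14 / (1.49×10⁻⁵) = 2.55×10^6

Re = 2.55×10^6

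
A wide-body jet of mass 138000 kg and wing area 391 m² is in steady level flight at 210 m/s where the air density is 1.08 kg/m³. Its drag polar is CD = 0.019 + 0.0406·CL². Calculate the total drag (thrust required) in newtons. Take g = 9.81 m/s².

D = 1.85×10^5 N

In steady level flight, lift balances weight: W = mg = 138000 × 9.81 = 1.3538×10^6 N.
Dynamic pressure q = 0.5 × 1.08 × 210² = 23810 Pa.
CL = W/(q·S) = 1.3538×10^6 / (23810 × 391) = 0.1454.
CD = 0.019 + 0.0406 × 0.1454² = 0.01986.
D = q·S·CD = 23810 × 391 × 0.01986 = 1.849×10^5 N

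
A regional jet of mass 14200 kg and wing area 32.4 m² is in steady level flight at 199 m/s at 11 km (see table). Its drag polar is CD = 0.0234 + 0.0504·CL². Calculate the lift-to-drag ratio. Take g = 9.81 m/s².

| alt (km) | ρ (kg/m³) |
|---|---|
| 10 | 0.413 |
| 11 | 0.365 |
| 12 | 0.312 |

At 11 km, from the table: ρ = 0.365 kg/m³.
Weight W = mg = 14200 × 9.81 = 1.393×10^5 N; in level flight L = W.
Dynamic pressure q = 0.5 × 0.365 × 199² = 7227 Pa.
Required CL = L/(qS) = 1.393×10^5/(7227·32.4) = 0.5949.
CD = 0.0234 + 0.0504 × 0.5949² = 0.04124.
L/D = CL/CD = 0.5949 / 0.04124 = 14.4

L/D = 14.4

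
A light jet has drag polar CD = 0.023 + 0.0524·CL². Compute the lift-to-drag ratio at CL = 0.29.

CD = 0.023 + 0.0524 × 0.29² = 0.02741
L/D = CL/CD = 0.29 / 0.02741 = 10.6

L/D = 10.6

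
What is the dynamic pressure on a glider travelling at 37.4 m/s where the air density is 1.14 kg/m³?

q = ½ρv² = ½ × 1.14 × 37.4² = 797 Pa

q = 797 Pa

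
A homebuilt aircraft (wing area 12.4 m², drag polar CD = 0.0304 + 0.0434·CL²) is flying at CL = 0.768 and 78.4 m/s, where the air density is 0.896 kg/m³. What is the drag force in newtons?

CD = 0.0304 + 0.0434 × 0.768² = 0.056
D = ½ρv²S·CD = ½ × 0.896 × 78.4² × 12.4 × 0.056 = 1910 N

D = 1910 N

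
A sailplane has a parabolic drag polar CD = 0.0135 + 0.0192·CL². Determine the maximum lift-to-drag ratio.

(L/D)max = 31.1

For CD = CD0 + K·CL², (L/D)max occurs at CL* = √(CD0/K) and equals 1/(2√(K·CD0)).
(L/D)max = 1/(2√(0.0192 × 0.0135)) = 1/(2 × 0.0161) = 31.1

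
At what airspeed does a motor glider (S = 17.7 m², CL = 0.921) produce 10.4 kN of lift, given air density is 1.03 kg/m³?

L = ½ρv²S·CL ⇒ v = √(2L/(ρ·S·CL))
v = √(2 × 10400 / (1.03 × 17.7 × 0.921)) = √1239 = 35.2 m/s

v = 35.2 m/s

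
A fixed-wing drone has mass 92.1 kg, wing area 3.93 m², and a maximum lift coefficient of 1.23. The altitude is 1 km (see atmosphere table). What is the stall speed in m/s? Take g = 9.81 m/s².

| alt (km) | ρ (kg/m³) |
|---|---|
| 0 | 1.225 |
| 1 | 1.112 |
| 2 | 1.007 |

V_stall = 18.3 m/s

At 1 km, from the table: ρ = 1.112 kg/m³.
Stall occurs when L = W at CL,max. W = mg = 92.1 × 9.81 = 903.5 N.
V_stall = √(2W/(ρ·S·CL,max)) = √(2 × 903.5 / (1.112 × 3.93 × 1.23))
V_stall = √336.2 = 18.3 m/s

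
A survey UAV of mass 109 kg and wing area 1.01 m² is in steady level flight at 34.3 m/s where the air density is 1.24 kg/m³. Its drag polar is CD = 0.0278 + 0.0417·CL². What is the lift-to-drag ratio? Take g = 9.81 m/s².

In steady level flight, lift balances weight: W = mg = 109 × 9.81 = 1069.3 N.
q = ½ρv² = ½ × 1.24 × 34.3² = 729.4 Pa.
Required CL = L/(qS) = 1069.3/(729.4·1.01) = 1.451.
CD = 0.0278 + 0.0417 × 1.451² = 0.1156.
L/D = CL/CD = 1.451 / 0.1156 = 12.6

L/D = 12.6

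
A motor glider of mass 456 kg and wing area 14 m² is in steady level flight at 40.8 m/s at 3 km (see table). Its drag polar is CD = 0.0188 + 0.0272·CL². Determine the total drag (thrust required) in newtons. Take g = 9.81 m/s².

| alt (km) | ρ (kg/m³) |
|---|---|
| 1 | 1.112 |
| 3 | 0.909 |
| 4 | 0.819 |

D = 251 N

At 3 km, from the table: ρ = 0.909 kg/m³.
Weight W = mg = 456 × 9.81 = 4473.4 N; in level flight L = W.
Dynamic pressure q = 0.5 × 0.909 × 40.8² = 756.6 Pa.
Required CL = L/(qS) = 4473.4/(756.6·14) = 0.4223.
CD = 0.0188 + 0.0272 × 0.4223² = 0.02365.
D = q·S·CD = 756.6 × 14 × 0.02365 = 250.5 N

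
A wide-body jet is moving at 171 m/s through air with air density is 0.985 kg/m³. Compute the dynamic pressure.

q = 14400 Pa

q = ½ρv² = ½ × 0.985 × 171² = 14400 Pa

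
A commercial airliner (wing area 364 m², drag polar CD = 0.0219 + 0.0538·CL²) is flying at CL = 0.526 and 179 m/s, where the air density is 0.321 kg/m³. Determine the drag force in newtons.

CD = 0.0219 + 0.0538 × 0.526² = 0.03679
D = ½ρv²S·CD = ½ × 0.321 × 179² × 364 × 0.03679 = 68900 N

D = 68900 N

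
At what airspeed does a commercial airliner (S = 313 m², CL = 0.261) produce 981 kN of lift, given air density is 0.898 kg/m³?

v = 164 m/s

L = ½ρv²S·CL ⇒ v = √(2L/(ρ·S·CL))
v = √(2 × 9.81×10^5 / (0.898 × 313 × 0.261)) = √26740 = 164 m/s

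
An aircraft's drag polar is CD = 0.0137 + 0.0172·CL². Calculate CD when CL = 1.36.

CD = 0.0455

CD = 0.0137 + 0.0172 × 1.36² = 0.0137 + 0.03181 = 0.0455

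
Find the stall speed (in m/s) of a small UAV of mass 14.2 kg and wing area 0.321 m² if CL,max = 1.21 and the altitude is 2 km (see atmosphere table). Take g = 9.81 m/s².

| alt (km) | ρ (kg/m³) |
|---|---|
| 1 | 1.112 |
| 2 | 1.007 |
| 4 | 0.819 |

At 2 km, from the table: ρ = 1.007 kg/m³.
Stall occurs when L = W at CL,max. W = mg = 14.2 × 9.81 = 139.3 N.
From L = ½ρV²S·CL,max = W: V_stall = √(2W/(ρSCL,max)) = √(2·139.3/(1.007·0.321·1.21))
V_stall = √712.3 = 26.7 m/s

V_stall = 26.7 m/s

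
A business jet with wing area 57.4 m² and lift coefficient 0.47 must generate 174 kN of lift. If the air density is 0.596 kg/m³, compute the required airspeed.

L = ½ρv²S·CL ⇒ v = √(2L/(ρ·S·CL))
v = √(2 × 1.74×10^5 / (0.596 × 57.4 × 0.47)) = √21640 = 147 m/s

v = 147 m/s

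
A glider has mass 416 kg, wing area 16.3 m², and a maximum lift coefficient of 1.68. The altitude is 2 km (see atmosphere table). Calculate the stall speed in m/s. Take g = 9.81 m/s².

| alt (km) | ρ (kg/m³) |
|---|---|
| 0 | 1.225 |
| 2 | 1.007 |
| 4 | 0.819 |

At 2 km, from the table: ρ = 1.007 kg/m³.
Stall occurs when L = W at CL,max. W = mg = 416 × 9.81 = 4081 N.
V_stall = √(2W/(ρ·S·CL,max)) = √(2 × 4081 / (1.007 × 16.3 × 1.68))
V_stall = √296 = 17.2 m/s

V_stall = 17.2 m/s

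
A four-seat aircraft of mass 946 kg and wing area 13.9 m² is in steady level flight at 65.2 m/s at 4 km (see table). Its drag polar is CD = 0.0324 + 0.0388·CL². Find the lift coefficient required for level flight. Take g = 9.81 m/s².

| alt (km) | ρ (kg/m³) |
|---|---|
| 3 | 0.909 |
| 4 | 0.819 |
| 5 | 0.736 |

CL = 0.384

At 4 km, from the table: ρ = 0.819 kg/m³.
In steady level flight, lift balances weight: W = mg = 946 × 9.81 = 9280.3 N.
Dynamic pressure q = 0.5 × 0.819 × 65.2² = 1741 Pa.
Required CL = L/(qS) = 9280.3/(1741·13.9) = 0.3835.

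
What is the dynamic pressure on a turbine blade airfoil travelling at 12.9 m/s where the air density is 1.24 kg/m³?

q = ½ρv² = ½ × 1.24 × 12.9² = 103 Pa

q = 103 Pa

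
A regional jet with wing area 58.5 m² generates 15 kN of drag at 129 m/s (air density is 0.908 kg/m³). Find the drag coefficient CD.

From D = ½ρv²S·CD, rearranging gives CD = 2D/(ρv²S).
CD = 2 × 15000 / (0.908 × 129² × 58.5) = 0.0339

CD = 0.0339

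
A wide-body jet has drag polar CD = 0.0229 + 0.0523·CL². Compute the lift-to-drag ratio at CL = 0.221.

L/D = 8.68

CD = 0.0229 + 0.0523 × 0.221² = 0.02545
L/D = CL/CD = 0.221 / 0.02545 = 8.68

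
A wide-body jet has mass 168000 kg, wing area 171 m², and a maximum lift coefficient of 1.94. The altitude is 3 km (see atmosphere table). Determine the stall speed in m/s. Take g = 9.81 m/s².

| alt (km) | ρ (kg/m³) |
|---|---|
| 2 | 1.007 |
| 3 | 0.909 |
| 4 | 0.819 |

At 3 km, from the table: ρ = 0.909 kg/m³.
Stall occurs when L = W at CL,max. W = mg = 168000 × 9.81 = 1.648×10^6 N.
V_stall = √(2W/(ρ·S·CL,max)) = √(2 × 1.648×10^6 / (0.909 × 171 × 1.94))
V_stall = √10930 = 105 m/s

V_stall = 105 m/s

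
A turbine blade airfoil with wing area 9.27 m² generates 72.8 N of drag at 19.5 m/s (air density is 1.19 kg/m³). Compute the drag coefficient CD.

CD = 0.0347

From D = ½ρv²S·CD, rearranging gives CD = 2D/(ρv²S).
CD = 2 × 72.8 / (1.19 × 19.5² × 9.27) = 0.0347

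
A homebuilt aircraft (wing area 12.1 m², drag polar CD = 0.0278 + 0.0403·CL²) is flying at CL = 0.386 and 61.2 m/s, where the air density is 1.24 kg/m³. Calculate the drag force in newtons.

CD = 0.0278 + 0.0403 × 0.386² = 0.0338
D = ½ρv²S·CD = ½ × 1.24 × 61.2² × 12.1 × 0.0338 = 950 N

D = 950 N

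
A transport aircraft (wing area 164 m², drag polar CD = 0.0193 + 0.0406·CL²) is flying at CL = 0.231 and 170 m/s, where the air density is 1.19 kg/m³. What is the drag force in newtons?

D = 60500 N

CD = 0.0193 + 0.0406 × 0.231² = 0.02147
D = ½ρv²S·CD = ½ × 1.19 × 170² × 164 × 0.02147 = 60500 N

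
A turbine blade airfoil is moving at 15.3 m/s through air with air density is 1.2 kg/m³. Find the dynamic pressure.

q = 140 Pa

q = ½ρv² = ½ × 1.2 × 15.3² = 140 Pa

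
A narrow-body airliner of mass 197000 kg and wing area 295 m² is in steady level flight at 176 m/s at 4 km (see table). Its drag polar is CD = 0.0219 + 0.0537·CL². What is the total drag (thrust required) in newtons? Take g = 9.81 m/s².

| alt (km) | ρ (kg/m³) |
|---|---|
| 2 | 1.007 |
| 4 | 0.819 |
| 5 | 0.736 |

D = 1.36×10^5 N

At 4 km, from the table: ρ = 0.819 kg/m³.
In steady level flight, lift balances weight: W = mg = 197000 × 9.81 = 1.9326×10^6 N.
q = ½ρv² = ½ × 0.819 × 176² = 12680 Pa.
CL = W/(q·S) = 1.9326×10^6 / (12680 × 295) = 0.5165.
CD = 0.0219 + 0.0537 × 0.5165² = 0.03622.
D = q·S·CD = 12680 × 295 × 0.03622 = 1.355×10^5 N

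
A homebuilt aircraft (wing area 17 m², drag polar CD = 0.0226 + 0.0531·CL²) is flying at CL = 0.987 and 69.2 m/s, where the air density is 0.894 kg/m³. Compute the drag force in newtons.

CD = 0.0226 + 0.0531 × 0.987² = 0.07433
D = ½ρv²S·CD = ½ × 0.894 × 69.2² × 17 × 0.07433 = 2700 N

D = 2700 N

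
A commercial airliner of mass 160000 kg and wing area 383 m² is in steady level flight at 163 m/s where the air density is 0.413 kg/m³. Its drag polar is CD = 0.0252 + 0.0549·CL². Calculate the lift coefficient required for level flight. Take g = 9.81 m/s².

Level flight ⇒ L = W = m·g = 160000 × 9.81 = 1.5696×10^6 N.
Dynamic pressure q = 0.5 × 0.413 × 163² = 5486 Pa.
Required CL = L/(qS) = 1.5696×10^6/(5486·383) = 0.747.

CL = 0.747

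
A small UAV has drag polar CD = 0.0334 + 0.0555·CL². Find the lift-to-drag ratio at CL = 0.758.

L/D = 11.6

CD = 0.0334 + 0.0555 × 0.758² = 0.06529
L/D = CL/CD = 0.758 / 0.06529 = 11.6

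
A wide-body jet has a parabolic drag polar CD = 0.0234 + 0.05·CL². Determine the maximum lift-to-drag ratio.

(L/D)max = 14.6

For CD = CD0 + K·CL², (L/D)max occurs at CL* = √(CD0/K) and equals 1/(2√(K·CD0)).
(L/D)max = 1/(2√(0.05 × 0.0234)) = 1/(2 × 0.03421) = 14.6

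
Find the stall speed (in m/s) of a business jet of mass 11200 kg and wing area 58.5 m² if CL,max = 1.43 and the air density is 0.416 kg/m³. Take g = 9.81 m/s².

Stall occurs when L = W at CL,max. W = mg = 11200 × 9.81 = 1.099×10^5 N.
V_stall = √(2W/(ρ·S·CL,max)) = √(2 × 1.099×10^5 / (0.416 × 58.5 × 1.43))
V_stall = √6314 = 79.5 m/s

V_stall = 79.5 m/s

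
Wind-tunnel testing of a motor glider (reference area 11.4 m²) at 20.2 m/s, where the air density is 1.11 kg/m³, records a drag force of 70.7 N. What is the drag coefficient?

From D = ½ρv²S·CD, rearranging gives CD = 2D/(ρv²S).
CD = 2 × 70.7 / (1.11 × 20.2² × 11.4) = 0.0274

CD = 0.0274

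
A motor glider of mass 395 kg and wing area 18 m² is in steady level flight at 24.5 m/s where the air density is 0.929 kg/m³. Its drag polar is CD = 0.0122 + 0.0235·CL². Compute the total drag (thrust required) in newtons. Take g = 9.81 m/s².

Weight W = mg = 395 × 9.81 = 3875 N; in level flight L = W.
Dynamic pressure q = 0.5 × 0.929 × 24.5² = 278.8 Pa.
Required CL = L/(qS) = 3875/(278.8·18) = 0.7721.
CD = 0.0122 + 0.0235 × 0.7721² = 0.02621.
D = q·S·CD = 278.8 × 18 × 0.02621 = 131.5 N

D = 132 N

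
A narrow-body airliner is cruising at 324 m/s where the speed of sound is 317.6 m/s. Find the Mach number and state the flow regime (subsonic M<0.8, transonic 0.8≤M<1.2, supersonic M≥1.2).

M = v/a = 324 / 317.6 = 1.02
M = 1.02 → transonic.

M = 1.02 (transonic)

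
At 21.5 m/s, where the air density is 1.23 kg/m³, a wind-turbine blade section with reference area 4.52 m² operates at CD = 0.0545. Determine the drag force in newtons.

D = 70 N

D = ½ρv²S·CD = ½ × 1.23 × 21.5² × 4.52 × 0.0545 = 70 N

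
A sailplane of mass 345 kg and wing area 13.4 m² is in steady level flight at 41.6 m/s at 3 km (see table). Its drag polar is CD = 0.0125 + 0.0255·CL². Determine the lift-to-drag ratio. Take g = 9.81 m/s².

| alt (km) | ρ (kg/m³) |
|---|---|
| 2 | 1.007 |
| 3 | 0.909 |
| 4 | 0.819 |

At 3 km, from the table: ρ = 0.909 kg/m³.
In steady level flight, lift balances weight: W = mg = 345 × 9.81 = 3384.5 N.
Dynamic pressure q = 0.5 × 0.909 × 41.6² = 786.5 Pa.
Required CL = L/(qS) = 3384.5/(786.5·13.4) = 0.3211.
CD = 0.0125 + 0.0255 × 0.3211² = 0.01513.
L/D = CL/CD = 0.3211 / 0.01513 = 21.2

L/D = 21.2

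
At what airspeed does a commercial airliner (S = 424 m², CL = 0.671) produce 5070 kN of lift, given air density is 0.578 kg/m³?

v = 248 m/s

L = ½ρv²S·CL ⇒ v = √(2L/(ρ·S·CL))
v = √(2 × 5.07×10^6 / (0.578 × 424 × 0.671)) = √61660 = 248 m/s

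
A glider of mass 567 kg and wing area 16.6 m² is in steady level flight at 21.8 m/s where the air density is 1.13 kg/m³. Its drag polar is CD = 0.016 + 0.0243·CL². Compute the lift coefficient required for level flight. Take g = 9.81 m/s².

CL = 1.25

Level flight ⇒ L = W = m·g = 567 × 9.81 = 5562.3 N.
Dynamic pressure q = 0.5 × 1.13 × 21.8² = 268.5 Pa.
CL = W/(q·S) = 5562.3 / (268.5 × 16.6) = 1.248.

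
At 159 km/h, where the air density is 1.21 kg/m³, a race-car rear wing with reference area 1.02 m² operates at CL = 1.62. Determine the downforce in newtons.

L = 1950 N

Convert speed: v = 159 km/h ÷ 3.6 = 44.17 m/s.
Dynamic pressure q = ½ρv² = ½ × 1.21 × 44.17² = 1180 Pa.
L = q·S·CL = 1180 × 1.02 × 1.62 = 1950 N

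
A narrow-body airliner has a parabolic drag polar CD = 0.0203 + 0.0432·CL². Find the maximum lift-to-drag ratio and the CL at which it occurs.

For CD = CD0 + K·CL², (L/D)max occurs at CL* = √(CD0/K) and equals 1/(2√(K·CD0)).
(L/D)max = 1/(2√(0.0432 × 0.0203)) = 1/(2 × 0.02961) = 16.9
CL* = √(0.0203/0.0432) = 0.685

(L/D)max = 16.9, at CL = 0.685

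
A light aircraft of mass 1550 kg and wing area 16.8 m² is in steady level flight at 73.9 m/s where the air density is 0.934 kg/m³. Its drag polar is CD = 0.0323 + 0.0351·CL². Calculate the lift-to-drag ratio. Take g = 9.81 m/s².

L/D = 9.66

In steady level flight, lift balances weight: W = mg = 1550 × 9.81 = 15206 N.
Dynamic pressure q = 0.5 × 0.934 × 73.9² = 2550 Pa.
CL = W/(q·S) = 15206 / (2550 × 16.8) = 0.3549.
CD = 0.0323 + 0.0351 × 0.3549² = 0.03672.
L/D = CL/CD = 0.3549 / 0.03672 = 9.66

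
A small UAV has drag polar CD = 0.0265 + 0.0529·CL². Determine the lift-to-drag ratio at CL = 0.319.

L/D = 10

CD = 0.0265 + 0.0529 × 0.319² = 0.03188
L/D = CL/CD = 0.319 / 0.03188 = 10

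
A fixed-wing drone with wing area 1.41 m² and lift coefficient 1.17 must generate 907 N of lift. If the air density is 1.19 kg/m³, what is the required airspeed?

L = ½ρv²S·CL ⇒ v = √(2L/(ρ·S·CL))
v = √(2 × 907 / (1.19 × 1.41 × 1.17)) = √924 = 30.4 m/s

v = 30.4 m/s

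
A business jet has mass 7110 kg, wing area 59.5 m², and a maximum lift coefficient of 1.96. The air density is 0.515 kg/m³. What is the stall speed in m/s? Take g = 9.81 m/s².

At stall, lift equals weight: L = W = m·g = 7110 × 9.81 = 69750 N.
From L = ½ρV²S·CL,max = W: V_stall = √(2W/(ρSCL,max)) = √(2·69750/(0.515·59.5·1.96))
V_stall = √2323 = 48.2 m/s

V_stall = 48.2 m/s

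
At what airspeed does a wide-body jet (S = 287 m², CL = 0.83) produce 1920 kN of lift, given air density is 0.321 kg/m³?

L = ½ρv²S·CL ⇒ v = √(2L/(ρ·S·CL))
v = √(2 × 1.92×10^6 / (0.321 × 287 × 0.83)) = √50220 = 224 m/s

v = 224 m/s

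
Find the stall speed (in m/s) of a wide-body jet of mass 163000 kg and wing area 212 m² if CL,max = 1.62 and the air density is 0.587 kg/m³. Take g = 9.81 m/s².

At stall, lift equals weight: L = W = m·g = 163000 × 9.81 = 1.599×10^6 N.
From L = ½ρV²S·CL,max = W: V_stall = √(2W/(ρSCL,max)) = √(2·1.599×10^6/(0.587·212·1.62))
V_stall = √15860 = 126 m/s

V_stall = 126 m/s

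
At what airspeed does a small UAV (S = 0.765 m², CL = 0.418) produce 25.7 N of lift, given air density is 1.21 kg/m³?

L = ½ρv²S·CL ⇒ v = √(2L/(ρ·S·CL))
v = √(2 × 25.7 / (1.21 × 0.765 × 0.418)) = √132.8 = 11.5 m/s

v = 11.5 m/s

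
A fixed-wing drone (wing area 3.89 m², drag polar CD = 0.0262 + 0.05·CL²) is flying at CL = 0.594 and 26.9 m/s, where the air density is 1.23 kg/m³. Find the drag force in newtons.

CD = 0.0262 + 0.05 × 0.594² = 0.04384
D = ½ρv²S·CD = ½ × 1.23 × 26.9² × 3.89 × 0.04384 = 75.9 N

D = 75.9 N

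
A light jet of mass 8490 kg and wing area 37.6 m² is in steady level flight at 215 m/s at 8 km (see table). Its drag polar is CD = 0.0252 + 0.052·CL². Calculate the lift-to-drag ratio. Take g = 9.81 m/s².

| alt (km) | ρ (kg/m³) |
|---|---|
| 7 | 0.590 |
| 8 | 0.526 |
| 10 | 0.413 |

At 8 km, from the table: ρ = 0.526 kg/m³.
Weight W = mg = 8490 × 9.81 = 83287 N; in level flight L = W.
Dynamic pressure q = 0.5 × 0.526 × 215² = 12160 Pa.
Required CL = L/(qS) = 83287/(12160·37.6) = 0.1822.
CD = 0.0252 + 0.052 × 0.1822² = 0.02693.
L/D = CL/CD = 0.1822 / 0.02693 = 6.77

L/D = 6.77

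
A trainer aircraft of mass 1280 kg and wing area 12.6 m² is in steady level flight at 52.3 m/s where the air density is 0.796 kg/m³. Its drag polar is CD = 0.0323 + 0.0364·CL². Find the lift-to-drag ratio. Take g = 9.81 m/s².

Level flight ⇒ L = W = m·g = 1280 × 9.81 = 12557 N.
Dynamic pressure q = 0.5 × 0.796 × 52.3² = 1089 Pa.
Required CL = L/(qS) = 12557/(1089·12.6) = 0.9154.
CD = 0.0323 + 0.0364 × 0.9154² = 0.0628.
L/D = CL/CD = 0.9154 / 0.0628 = 14.6

L/D = 14.6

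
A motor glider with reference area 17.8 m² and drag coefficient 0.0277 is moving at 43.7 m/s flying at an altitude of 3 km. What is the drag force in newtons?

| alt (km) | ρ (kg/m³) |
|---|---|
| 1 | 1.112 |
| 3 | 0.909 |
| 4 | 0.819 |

D = 428 N

At 3 km, from the table: ρ = 0.909 kg/m³.
Dynamic pressure q = ½ρv² = ½ × 0.909 × 43.7² = 868 Pa.
D = q·S·CD = 868 × 17.8 × 0.0277 = 428 N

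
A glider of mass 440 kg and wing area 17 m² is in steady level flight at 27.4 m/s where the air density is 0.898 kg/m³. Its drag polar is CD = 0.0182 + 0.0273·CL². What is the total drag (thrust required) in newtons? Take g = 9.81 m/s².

Level flight ⇒ L = W = m·g = 440 × 9.81 = 4316.4 N.
Dynamic pressure q = 0.5 × 0.898 × 27.4² = 337.1 Pa.
CL = 2W/(ρv²S) = 2×4316.4/(0.898×27.4²×17) = 0.7532.
CD = 0.0182 + 0.0273 × 0.7532² = 0.03369.
D = q·S·CD = 337.1 × 17 × 0.03369 = 193.1 N

D = 193 N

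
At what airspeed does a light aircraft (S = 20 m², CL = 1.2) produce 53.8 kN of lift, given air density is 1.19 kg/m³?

v = 61.4 m/s

L = ½ρv²S·CL ⇒ v = √(2L/(ρ·S·CL))
v = √(2 × 53800 / (1.19 × 20 × 1.2)) = √3768 = 61.4 m/s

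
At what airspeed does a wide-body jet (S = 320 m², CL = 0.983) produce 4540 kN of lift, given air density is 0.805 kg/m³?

v = 189 m/s

L = ½ρv²S·CL ⇒ v = √(2L/(ρ·S·CL))
v = √(2 × 4.54×10^6 / (0.805 × 320 × 0.983)) = √35860 = 189 m/s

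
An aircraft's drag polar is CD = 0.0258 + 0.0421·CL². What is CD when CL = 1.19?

CD = 0.0258 + 0.0421 × 1.19² = 0.0258 + 0.05962 = 0.0854

CD = 0.0854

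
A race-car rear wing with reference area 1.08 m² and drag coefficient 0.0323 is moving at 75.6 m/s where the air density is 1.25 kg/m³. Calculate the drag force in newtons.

D = 125 N

Dynamic pressure q = ½ρv² = ½ × 1.25 × 75.6² = 3572 Pa.
D = q·S·CD = 3572 × 1.08 × 0.0323 = 125 N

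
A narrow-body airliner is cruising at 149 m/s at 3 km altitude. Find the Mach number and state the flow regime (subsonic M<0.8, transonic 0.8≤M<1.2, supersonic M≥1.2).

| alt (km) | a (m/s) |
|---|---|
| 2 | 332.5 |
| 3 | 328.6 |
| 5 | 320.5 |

M = 0.453 (subsonic)

At 3 km, from the table: a = 328.6 m/s.
M = v/a = 149 / 328.6 = 0.453
M = 0.453 → subsonic.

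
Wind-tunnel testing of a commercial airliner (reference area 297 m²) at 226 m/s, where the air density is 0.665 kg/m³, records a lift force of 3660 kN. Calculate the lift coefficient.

CL = 0.726

From L = ½ρv²S·CL, rearranging gives CL = 2L/(ρv²S).
CL = 2 × 3.66×10^6 / (0.665 × 226² × 297) = 0.726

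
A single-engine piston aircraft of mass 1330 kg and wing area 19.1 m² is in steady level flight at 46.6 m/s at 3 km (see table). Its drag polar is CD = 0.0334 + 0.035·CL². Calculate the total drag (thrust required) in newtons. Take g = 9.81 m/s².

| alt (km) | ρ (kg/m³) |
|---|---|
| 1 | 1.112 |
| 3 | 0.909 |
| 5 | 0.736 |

D = 946 N

At 3 km, from the table: ρ = 0.909 kg/m³.
Level flight ⇒ L = W = m·g = 1330 × 9.81 = 13047 N.
q = ½ρv² = ½ × 0.909 × 46.6² = 987 Pa.
CL = W/(q·S) = 13047 / (987 × 19.1) = 0.6921.
CD = 0.0334 + 0.035 × 0.6921² = 0.05017.
D = q·S·CD = 987 × 19.1 × 0.05017 = 945.7 N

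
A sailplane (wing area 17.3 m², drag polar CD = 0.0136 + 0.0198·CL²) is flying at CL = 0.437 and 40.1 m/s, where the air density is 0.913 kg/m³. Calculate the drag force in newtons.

CD = 0.0136 + 0.0198 × 0.437² = 0.01738
D = ½ρv²S·CD = ½ × 0.913 × 40.1² × 17.3 × 0.01738 = 221 N

D = 221 N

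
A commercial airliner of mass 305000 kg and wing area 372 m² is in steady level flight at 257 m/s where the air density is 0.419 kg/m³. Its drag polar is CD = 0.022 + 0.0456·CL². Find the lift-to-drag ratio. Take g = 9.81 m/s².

L/D = 15.5

Weight W = mg = 305000 × 9.81 = 2.992×10^6 N; in level flight L = W.
Dynamic pressure q = 0.5 × 0.419 × 257² = 13840 Pa.
Required CL = L/(qS) = 2.992×10^6/(13840·372) = 0.5813.
CD = 0.022 + 0.0456 × 0.5813² = 0.03741.
L/D = CL/CD = 0.5813 / 0.03741 = 15.5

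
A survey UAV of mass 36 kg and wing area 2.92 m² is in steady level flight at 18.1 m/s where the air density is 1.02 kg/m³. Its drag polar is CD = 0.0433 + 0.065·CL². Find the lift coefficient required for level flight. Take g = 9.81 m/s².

CL = 0.724

Level flight ⇒ L = W = m·g = 36 × 9.81 = 353.16 N.
q = ½ρv² = ½ × 1.02 × 18.1² = 167.1 Pa.
CL = 2W/(ρv²S) = 2×353.16/(1.02×18.1²×2.92) = 0.7239.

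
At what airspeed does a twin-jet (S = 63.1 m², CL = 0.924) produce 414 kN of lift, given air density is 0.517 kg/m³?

v = 166 m/s

L = ½ρv²S·CL ⇒ v = √(2L/(ρ·S·CL))
v = √(2 × 4.14×10^5 / (0.517 × 63.1 × 0.924)) = √27470 = 166 m/s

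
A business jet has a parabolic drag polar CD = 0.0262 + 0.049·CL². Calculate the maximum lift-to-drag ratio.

For CD = CD0 + K·CL², (L/D)max occurs at CL* = √(CD0/K) and equals 1/(2√(K·CD0)).
(L/D)max = 1/(2√(0.049 × 0.0262)) = 1/(2 × 0.03583) = 14

(L/D)max = 14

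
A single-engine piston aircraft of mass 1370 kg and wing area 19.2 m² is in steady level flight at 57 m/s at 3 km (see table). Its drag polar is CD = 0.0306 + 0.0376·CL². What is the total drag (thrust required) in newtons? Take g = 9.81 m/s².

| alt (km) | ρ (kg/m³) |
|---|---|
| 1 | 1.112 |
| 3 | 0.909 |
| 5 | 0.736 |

At 3 km, from the table: ρ = 0.909 kg/m³.
In steady level flight, lift balances weight: W = mg = 1370 × 9.81 = 13440 N.
q = ½ρv² = ½ × 0.909 × 57² = 1477 Pa.
Required CL = L/(qS) = 13440/(1477·19.2) = 0.474.
CD = 0.0306 + 0.0376 × 0.474² = 0.03905.
D = q·S·CD = 1477 × 19.2 × 0.03905 = 1107 N

D = 1110 N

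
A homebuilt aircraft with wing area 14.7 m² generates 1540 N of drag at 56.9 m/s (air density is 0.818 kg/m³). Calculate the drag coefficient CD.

CD = 0.0791

From D = ½ρv²S·CD, rearranging gives CD = 2D/(ρv²S).
CD = 2 × 1540 / (0.818 × 56.9² × 14.7) = 0.0791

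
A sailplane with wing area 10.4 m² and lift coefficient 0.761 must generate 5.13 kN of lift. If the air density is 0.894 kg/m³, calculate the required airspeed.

v = 38.1 m/s

L = ½ρv²S·CL ⇒ v = √(2L/(ρ·S·CL))
v = √(2 × 5130 / (0.894 × 10.4 × 0.761)) = √1450 = 38.1 m/s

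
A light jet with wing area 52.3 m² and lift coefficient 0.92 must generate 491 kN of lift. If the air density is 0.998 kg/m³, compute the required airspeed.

L = ½ρv²S·CL ⇒ v = √(2L/(ρ·S·CL))
v = √(2 × 4.91×10^5 / (0.998 × 52.3 × 0.92)) = √20450 = 143 m/s

v = 143 m/s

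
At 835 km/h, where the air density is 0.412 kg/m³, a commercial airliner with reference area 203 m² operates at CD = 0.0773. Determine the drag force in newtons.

D = 1.74×10^5 N

Convert speed: v = 835 km/h ÷ 3.6 = 231.9 m/s.
Dynamic pressure q = ½ρv² = ½ × 0.412 × 231.9² = 11080 Pa.
D = q·S·CD = 11080 × 203 × 0.0773 = 1.74×10^5 N ≈ 174 kN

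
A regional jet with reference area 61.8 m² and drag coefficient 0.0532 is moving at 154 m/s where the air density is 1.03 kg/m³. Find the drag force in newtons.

D = 40200 N

Dynamic pressure q = ½ρv² = ½ × 1.03 × 154² = 12210 Pa.
D = q·S·CD = 12210 × 61.8 × 0.0532 = 40200 N ≈ 40.2 kN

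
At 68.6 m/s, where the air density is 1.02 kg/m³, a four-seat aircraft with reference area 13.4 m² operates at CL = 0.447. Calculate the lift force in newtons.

L = ½ρv²S·CL = ½ × 1.02 × 68.6² × 13.4 × 0.447 = 14400 N ≈ 14.4 kN

L = 14400 N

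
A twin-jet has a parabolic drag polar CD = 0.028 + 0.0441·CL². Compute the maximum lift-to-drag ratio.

For CD = CD0 + K·CL², (L/D)max occurs at CL* = √(CD0/K) and equals 1/(2√(K·CD0)).
(L/D)max = 1/(2√(0.0441 × 0.028)) = 1/(2 × 0.03514) = 14.2

(L/D)max = 14.2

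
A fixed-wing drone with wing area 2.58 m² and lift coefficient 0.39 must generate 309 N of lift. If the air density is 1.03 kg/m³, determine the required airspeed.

v = 24.4 m/s

L = ½ρv²S·CL ⇒ v = √(2L/(ρ·S·CL))
v = √(2 × 309 / (1.03 × 2.58 × 0.39)) = √596.3 = 24.4 m/s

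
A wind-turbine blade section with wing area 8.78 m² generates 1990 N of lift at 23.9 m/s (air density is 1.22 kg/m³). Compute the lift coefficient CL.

CL = 0.65

From L = ½ρv²S·CL, rearranging gives CL = 2L/(ρv²S).
CL = 2 × 1990 / (1.22 × 23.9² × 8.78) = 0.65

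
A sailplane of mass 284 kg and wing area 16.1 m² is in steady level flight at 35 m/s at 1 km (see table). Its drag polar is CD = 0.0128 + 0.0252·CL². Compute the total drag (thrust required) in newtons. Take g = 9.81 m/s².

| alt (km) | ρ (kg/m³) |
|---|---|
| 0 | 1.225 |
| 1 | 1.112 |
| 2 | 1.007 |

At 1 km, from the table: ρ = 1.112 kg/m³.
Level flight ⇒ L = W = m·g = 284 × 9.81 = 2786 N.
Dynamic pressure q = 0.5 × 1.112 × 35² = 681.1 Pa.
CL = W/(q·S) = 2786 / (681.1 × 16.1) = 0.2541.
CD = 0.0128 + 0.0252 × 0.2541² = 0.01443.
D = q·S·CD = 681.1 × 16.1 × 0.01443 = 158.2 N

D = 158 N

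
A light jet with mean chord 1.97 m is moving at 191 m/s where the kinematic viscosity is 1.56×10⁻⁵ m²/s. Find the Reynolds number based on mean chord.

Re = v·c/ν = 191 × 1.97 / (1.56×10⁻⁵) = 2.41×10^7

Re = 2.41×10^7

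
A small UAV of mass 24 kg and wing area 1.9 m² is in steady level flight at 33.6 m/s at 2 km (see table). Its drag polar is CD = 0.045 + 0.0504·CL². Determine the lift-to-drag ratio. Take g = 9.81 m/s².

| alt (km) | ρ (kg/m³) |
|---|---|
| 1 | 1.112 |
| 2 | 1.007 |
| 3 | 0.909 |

L/D = 4.6

At 2 km, from the table: ρ = 1.007 kg/m³.
Level flight ⇒ L = W = m·g = 24 × 9.81 = 235.44 N.
Dynamic pressure q = 0.5 × 1.007 × 33.6² = 568.4 Pa.
CL = 2W/(ρv²S) = 2×235.44/(1.007×33.6²×1.9) = 0.218.
CD = 0.045 + 0.0504 × 0.218² = 0.0474.
L/D = CL/CD = 0.218 / 0.0474 = 4.6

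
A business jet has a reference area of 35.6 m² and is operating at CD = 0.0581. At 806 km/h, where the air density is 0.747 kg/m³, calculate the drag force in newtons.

Convert speed: v = 806 km/h ÷ 3.6 = 223.9 m/s.
Dynamic pressure q = ½ρv² = ½ × 0.747 × 223.9² = 18720 Pa.
D = q·S·CD = 18720 × 35.6 × 0.0581 = 38700 N ≈ 38.7 kN

D = 38700 N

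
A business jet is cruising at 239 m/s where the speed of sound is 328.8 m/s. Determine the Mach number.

M = 0.727

M = v/a = 239 / 328.8 = 0.727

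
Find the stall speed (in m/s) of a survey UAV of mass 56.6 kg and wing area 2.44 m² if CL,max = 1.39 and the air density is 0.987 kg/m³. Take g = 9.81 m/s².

Stall occurs when L = W at CL,max. W = mg = 56.6 × 9.81 = 555.2 N.
V_stall = √(2W/(ρ·S·CL,max)) = √(2 × 555.2 / (0.987 × 2.44 × 1.39))
V_stall = √331.7 = 18.2 m/s

V_stall = 18.2 m/s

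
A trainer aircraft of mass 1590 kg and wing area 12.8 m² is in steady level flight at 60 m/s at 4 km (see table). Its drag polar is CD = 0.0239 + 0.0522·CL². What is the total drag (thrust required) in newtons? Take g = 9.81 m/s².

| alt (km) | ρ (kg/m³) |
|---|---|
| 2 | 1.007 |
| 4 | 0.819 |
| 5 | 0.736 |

D = 1120 N

At 4 km, from the table: ρ = 0.819 kg/m³.
Level flight ⇒ L = W = m·g = 1590 × 9.81 = 15598 N.
q = ½ρv² = ½ × 0.819 × 60² = 1474 Pa.
CL = W/(q·S) = 15598 / (1474 × 12.8) = 0.8266.
CD = 0.0239 + 0.0522 × 0.8266² = 0.05957.
D = q·S·CD = 1474 × 12.8 × 0.05957 = 1124 N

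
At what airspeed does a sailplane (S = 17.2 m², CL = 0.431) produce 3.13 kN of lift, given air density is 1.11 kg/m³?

L = ½ρv²S·CL ⇒ v = √(2L/(ρ·S·CL))
v = √(2 × 3130 / (1.11 × 17.2 × 0.431)) = √760.8 = 27.6 m/s

v = 27.6 m/s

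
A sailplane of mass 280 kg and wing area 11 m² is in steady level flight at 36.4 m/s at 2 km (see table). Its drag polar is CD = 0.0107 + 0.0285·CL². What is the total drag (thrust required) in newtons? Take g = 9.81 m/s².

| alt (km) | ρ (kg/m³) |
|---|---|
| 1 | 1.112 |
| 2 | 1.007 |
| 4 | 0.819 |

At 2 km, from the table: ρ = 1.007 kg/m³.
Weight W = mg = 280 × 9.81 = 2746.8 N; in level flight L = W.
Dynamic pressure q = 0.5 × 1.007 × 36.4² = 667.1 Pa.
CL = 2W/(ρv²S) = 2×2746.8/(1.007×36.4²×11) = 0.3743.
CD = 0.0107 + 0.0285 × 0.3743² = 0.01469.
D = q·S·CD = 667.1 × 11 × 0.01469 = 107.8 N

D = 108 N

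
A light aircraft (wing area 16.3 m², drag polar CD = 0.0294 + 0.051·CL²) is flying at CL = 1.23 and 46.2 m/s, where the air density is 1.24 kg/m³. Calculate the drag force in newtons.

D = 2300 N

CD = 0.0294 + 0.051 × 1.23² = 0.1066
D = ½ρv²S·CD = ½ × 1.24 × 46.2² × 16.3 × 0.1066 = 2300 N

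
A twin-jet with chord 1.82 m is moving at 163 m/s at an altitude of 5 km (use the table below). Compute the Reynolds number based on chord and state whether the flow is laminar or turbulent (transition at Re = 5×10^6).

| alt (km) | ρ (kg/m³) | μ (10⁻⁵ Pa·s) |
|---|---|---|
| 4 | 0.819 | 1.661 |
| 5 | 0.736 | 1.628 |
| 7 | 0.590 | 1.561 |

Re = 1.34×10^7 (turbulent)

At 5 km, from the table: ρ = 0.736 kg/m³, μ = 1.628×10⁻⁵ Pa·s.
Re = ρ·v·c/μ = 0.736 × 163 × 1.82 / (1.628×10⁻⁵) = 1.34×10^7
Since 1.34×10^7 > 5×10^6, the flow is turbulent.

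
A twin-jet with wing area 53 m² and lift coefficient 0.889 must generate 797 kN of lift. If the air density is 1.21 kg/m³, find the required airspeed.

v = 167 m/s

L = ½ρv²S·CL ⇒ v = √(2L/(ρ·S·CL))
v = √(2 × 7.97×10^5 / (1.21 × 53 × 0.889)) = √27960 = 167 m/s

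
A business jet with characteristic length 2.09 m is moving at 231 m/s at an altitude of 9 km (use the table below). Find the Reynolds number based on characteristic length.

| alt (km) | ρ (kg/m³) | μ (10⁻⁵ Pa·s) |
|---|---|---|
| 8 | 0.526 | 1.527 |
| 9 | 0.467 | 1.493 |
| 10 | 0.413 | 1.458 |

Re = 1.51×10^7

At 9 km, from the table: ρ = 0.467 kg/m³, μ = 1.493×10⁻⁵ Pa·s.
Re = ρ·v·c/μ = 0.467 × 231 × 2.09 / (1.493×10⁻⁵) = 1.51×10^7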